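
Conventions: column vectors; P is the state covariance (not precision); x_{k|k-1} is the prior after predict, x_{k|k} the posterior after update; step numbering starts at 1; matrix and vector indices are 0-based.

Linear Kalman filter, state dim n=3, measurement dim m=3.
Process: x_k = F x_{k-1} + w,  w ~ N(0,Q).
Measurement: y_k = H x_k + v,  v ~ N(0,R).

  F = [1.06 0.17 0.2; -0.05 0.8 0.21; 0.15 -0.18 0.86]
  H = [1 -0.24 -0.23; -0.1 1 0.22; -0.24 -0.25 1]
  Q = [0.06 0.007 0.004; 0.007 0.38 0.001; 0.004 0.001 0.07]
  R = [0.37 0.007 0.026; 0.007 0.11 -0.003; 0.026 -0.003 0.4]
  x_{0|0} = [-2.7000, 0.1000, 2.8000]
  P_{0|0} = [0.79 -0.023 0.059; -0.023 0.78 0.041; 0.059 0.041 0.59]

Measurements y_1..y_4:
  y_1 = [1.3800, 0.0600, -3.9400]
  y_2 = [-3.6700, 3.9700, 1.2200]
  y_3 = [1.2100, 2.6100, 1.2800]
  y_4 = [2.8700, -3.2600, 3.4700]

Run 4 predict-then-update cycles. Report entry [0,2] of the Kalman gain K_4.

K[0,2] = 0.0514

step 1: x^-=[-2.2850, 0.8030, 1.9850]  P^-=[1.0133 0.0972 0.2711; 0.0972 0.9216 0.0123; 0.2711 0.0123 0.5532]  S=[1.2956 -0.1815 -0.0240; -0.1815 1.0425 -0.1381; -0.0240 -0.1381 0.9445]  K=[0.7434 0.1894 0.0504; 0.0208 0.8638 -0.1288; 0.1470 0.2005 0.5466]  nu=[4.3143, -1.4082, -6.2727]  x^+=[0.3395, 0.4842, -1.0917]  P^+=[0.3130 0.0304 0.1216; 0.0304 0.1031 -0.0205; 0.1216 -0.0205 0.2459]
step 2: x^-=[0.2238, 0.1411, -0.9751]  P^-=[0.4856 0.0622 0.2002; 0.0622 0.4457 0.0174; 0.2002 0.0174 0.2984]  S=[0.7771 -0.0563 0.0636; -0.0563 0.5615 -0.0646; 0.0636 -0.0646 0.6569]  K=[0.5531 0.1657 0.0663; 0.0009 0.7795 -0.0892; 0.1453 0.1703 0.3771]  nu=[-4.0842, 4.0658, 2.2841]  x^+=[-1.2097, 3.1027, -0.0151]  P^+=[0.2367 0.0229 0.1030; 0.0229 0.0905 -0.0099; 0.1030 -0.0099 0.1764]
step 3: x^-=[-0.7578, 2.5395, -0.7529]  P^-=[0.3869 0.0534 0.1613; 0.0534 0.4390 0.0134; 0.1613 0.0134 0.2371]  S=[0.6964 -0.0590 0.0624; -0.0590 0.5524 -0.0748; 0.0624 -0.0748 0.6091]  K=[0.4914 0.1512 0.0586; -0.0057 0.7784 -0.0831; 0.1320 0.1475 0.3248]  nu=[2.4042, 0.1604, 2.4859]  x^+=[0.5936, 2.4441, 0.3955]  P^+=[0.2105 0.0208 0.0915; 0.0208 0.0897 -0.0083; 0.0915 -0.0083 0.1528]
step 4: x^-=[1.1239, 2.0087, -0.0107]  P^-=[0.3509 0.0498 0.1428; 0.0498 0.4383 0.0103; 0.1428 0.0103 0.2157]  S=[0.6691 -0.0615 0.0577; -0.0615 0.5506 -0.0795; 0.0577 -0.0795 0.5956]  K=[0.4662 0.1432 0.0514; -0.0078 0.7785 -0.0821; 0.1217 0.1369 0.3068]  nu=[2.2258, -5.1539, 4.2526]  x^+=[1.6422, -2.3700, 0.8592]  P^+=[0.1992 0.0201 0.0851; 0.0201 0.0896 -0.0081; 0.0851 -0.0081 0.1438]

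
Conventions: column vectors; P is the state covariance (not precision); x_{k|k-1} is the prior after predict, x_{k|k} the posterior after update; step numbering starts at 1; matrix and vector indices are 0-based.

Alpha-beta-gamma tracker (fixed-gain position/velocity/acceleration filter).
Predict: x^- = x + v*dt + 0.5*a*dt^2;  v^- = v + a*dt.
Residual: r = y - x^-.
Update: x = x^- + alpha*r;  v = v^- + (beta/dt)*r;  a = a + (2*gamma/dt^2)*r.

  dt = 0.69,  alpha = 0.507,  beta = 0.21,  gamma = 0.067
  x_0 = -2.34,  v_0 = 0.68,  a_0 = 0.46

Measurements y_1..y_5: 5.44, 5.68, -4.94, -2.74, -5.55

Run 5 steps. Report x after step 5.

step 1: x_pred=-1.7613  r=7.2013  x^+=1.8898  v^+=3.1891  a^+=2.4868
step 2: x_pred=4.6822  r=0.9978  x^+=5.1881  v^+=5.2087  a^+=2.7677
step 3: x_pred=9.4409  r=-14.3809  x^+=2.1498  v^+=2.7416  a^+=-1.2799
step 4: x_pred=3.7368  r=-6.4768  x^+=0.4531  v^+=-0.1128  a^+=-3.1028
step 5: x_pred=-0.3634  r=-5.1866  x^+=-2.9930  v^+=-3.8323  a^+=-4.5626

x_post = -2.9930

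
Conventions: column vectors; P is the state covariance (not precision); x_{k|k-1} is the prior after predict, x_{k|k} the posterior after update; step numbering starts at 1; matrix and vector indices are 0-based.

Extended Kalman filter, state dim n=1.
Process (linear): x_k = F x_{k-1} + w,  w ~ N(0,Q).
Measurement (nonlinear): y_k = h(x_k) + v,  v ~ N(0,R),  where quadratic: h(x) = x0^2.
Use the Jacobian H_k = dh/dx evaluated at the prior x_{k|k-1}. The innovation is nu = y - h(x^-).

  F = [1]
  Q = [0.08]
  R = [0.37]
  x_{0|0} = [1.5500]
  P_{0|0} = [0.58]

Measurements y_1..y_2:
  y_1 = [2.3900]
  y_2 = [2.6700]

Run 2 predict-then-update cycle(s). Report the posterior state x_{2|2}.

x_post = [1.6140]

step 1: x^-=[1.5500]  P^-=[0.6600]  H_jac=[3.1000]  S=[6.7126]  K=[0.3048]  nu=[-0.0125]  x^+=[1.5462]  P^+=[0.0364]
step 2: x^-=[1.5462]  P^-=[0.1164]  H_jac=[3.0924]  S=[1.4829]  K=[0.2427]  nu=[0.2793]  x^+=[1.6140]  P^+=[0.0290]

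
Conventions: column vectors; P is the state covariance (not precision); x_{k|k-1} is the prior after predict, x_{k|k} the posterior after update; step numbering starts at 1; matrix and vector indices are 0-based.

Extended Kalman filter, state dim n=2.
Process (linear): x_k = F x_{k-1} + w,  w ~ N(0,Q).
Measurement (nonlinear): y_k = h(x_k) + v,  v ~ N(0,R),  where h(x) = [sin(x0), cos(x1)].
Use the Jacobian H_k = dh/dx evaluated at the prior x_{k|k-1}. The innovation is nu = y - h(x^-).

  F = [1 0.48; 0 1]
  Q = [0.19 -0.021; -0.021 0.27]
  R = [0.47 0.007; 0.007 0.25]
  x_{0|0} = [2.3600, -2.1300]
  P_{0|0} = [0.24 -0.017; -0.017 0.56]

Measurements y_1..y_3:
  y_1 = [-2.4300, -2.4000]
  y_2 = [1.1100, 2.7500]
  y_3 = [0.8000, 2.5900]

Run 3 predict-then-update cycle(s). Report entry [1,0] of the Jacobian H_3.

H_jac[1,0] = 0.0000

step 1: x^-=[1.3376, -2.1300]  P^-=[0.5427 0.2308; 0.2308 0.8300]  H_jac=[0.2311 0.0000; 0.0000 0.8477]  S=[0.4990 0.0522; 0.0522 0.8464]  K=[0.2286 0.2170; 0.0200 0.8300]  nu=[-3.4029, -1.8695]  x^+=[0.1538, -3.7499]  P^+=[0.4716 0.0659; 0.0659 0.2450]
step 2: x^-=[-1.6461, -3.7499]  P^-=[0.7813 0.1625; 0.1625 0.5150]  H_jac=[-0.0752 0.0000; 0.0000 -0.5715]  S=[0.4744 0.0140; 0.0140 0.4182]  K=[-0.1175 -0.2181; -0.0050 -0.7036]  nu=[2.1072, 3.5706]  x^+=[-2.6725, -6.2727]  P^+=[0.7541 0.0969; 0.0969 0.3078]
step 3: x^-=[-5.6833, -6.2727]  P^-=[1.1080 0.2236; 0.2236 0.5778]  H_jac=[0.8254 0.0000; 0.0000 -0.0105]  S=[1.2249 0.0051; 0.0051 0.2501]  K=[0.7468 -0.0245; 0.1508 -0.0274]  nu=[0.2355, 1.5901]  x^+=[-5.5465, -6.2807]  P^+=[0.4250 0.0856; 0.0856 0.5498]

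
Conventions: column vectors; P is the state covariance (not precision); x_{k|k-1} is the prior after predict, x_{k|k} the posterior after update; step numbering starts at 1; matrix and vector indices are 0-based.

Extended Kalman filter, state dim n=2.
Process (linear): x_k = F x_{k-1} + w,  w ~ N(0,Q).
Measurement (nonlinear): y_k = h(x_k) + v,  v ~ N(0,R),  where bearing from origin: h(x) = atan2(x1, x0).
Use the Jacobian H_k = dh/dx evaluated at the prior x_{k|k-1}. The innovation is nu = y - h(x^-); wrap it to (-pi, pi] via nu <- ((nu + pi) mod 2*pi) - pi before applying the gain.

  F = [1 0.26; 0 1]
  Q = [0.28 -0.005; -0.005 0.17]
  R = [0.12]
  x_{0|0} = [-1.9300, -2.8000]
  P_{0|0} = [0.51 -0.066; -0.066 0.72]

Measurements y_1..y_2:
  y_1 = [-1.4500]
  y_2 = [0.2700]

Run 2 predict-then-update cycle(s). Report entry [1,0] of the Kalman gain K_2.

K[1,0] = -0.4044

step 1: x^-=[-2.6580, -2.8000]  P^-=[0.8044 0.1162; 0.1162 0.8900]  H_jac=[0.1879 -0.1783]  S=[0.1689]  K=[0.7719; -0.8104]  nu=[0.8802]  x^+=[-1.9786, -3.5133]  P^+=[0.7037 0.2219; 0.2219 0.7791]
step 2: x^-=[-2.8920, -3.5133]  P^-=[1.1517 0.4194; 0.4194 0.9491]  H_jac=[0.1697 -0.1397]  S=[0.1518]  K=[0.9015; -0.4044]  nu=[2.5295]  x^+=[-0.6118, -4.5363]  P^+=[1.0284 0.4748; 0.4748 0.9242]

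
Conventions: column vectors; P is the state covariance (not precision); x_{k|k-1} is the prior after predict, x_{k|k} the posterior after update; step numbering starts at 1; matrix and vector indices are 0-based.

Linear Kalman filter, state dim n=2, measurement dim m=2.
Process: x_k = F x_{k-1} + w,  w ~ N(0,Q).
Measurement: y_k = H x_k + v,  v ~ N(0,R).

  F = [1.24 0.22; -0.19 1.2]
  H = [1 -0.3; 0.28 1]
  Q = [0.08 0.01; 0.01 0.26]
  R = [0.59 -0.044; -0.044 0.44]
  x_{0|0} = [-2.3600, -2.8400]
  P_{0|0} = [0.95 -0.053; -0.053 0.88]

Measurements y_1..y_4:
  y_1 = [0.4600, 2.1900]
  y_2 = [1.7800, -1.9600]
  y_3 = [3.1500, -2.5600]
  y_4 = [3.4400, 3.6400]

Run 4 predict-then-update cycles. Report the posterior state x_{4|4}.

step 1: x^-=[-3.5512, -2.9596]  P^-=[1.5544 -0.0581; -0.0581 1.5857]  S=[2.3220 -0.1377; -0.1377 2.1150]  K=[0.6902 0.2232; -0.1866 0.7299]  nu=[3.1233, 6.1439]  x^+=[-0.0240, 0.9419]  P^+=[0.3854 -0.0400; -0.0400 0.3406]
step 2: x^-=[0.1775, 1.1348]  P^-=[0.6672 -0.0488; -0.0488 0.7826]  S=[1.3569 -0.1367; -0.1367 1.2476]  K=[0.5194 0.1675; -0.1485 0.6001]  nu=[1.9430, -3.1445]  x^+=[0.6598, -1.0407]  P^+=[0.2900 -0.0303; -0.0303 0.2791]
step 3: x^-=[0.5892, -1.3742]  P^-=[0.5228 -0.0285; -0.0285 0.6861]  S=[1.1916 -0.1296; -0.1296 1.1512]  K=[0.4627 0.1545; -0.1342 0.5740]  nu=[2.1485, -1.3507]  x^+=[1.3746, -2.4380]  P^+=[0.2587 -0.0248; -0.0248 0.2654]
step 4: x^-=[1.1682, -3.1868]  P^-=[0.4771 -0.0168; -0.0168 0.6629]  S=[1.1369 -0.1247; -0.1247 1.1309]  K=[0.4408 0.1519; -0.1274 0.5680]  nu=[1.3158, 6.4997]  x^+=[2.7352, 0.3371]  P^+=[0.2469 -0.0217; -0.0217 0.2616]

x_post = [2.7352, 0.3371]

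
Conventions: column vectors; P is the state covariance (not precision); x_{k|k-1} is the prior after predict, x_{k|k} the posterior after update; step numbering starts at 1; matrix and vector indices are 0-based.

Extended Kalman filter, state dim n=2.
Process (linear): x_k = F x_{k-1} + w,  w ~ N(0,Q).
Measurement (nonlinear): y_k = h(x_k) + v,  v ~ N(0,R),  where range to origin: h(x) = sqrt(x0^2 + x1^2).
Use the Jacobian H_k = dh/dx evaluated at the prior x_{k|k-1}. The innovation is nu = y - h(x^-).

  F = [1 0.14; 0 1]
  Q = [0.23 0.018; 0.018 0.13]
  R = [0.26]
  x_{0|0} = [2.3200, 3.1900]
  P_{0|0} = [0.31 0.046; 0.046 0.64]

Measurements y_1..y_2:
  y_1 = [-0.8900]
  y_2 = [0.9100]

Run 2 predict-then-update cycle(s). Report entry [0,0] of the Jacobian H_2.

step 1: x^-=[2.7666, 3.1900]  P^-=[0.5654 0.1536; 0.1536 0.7700]  H_jac=[0.6552 0.7555]  S=[1.0942]  K=[0.4446; 0.6236]  nu=[-5.1126]  x^+=[0.4935, 0.0019]  P^+=[0.3491 -0.1498; -0.1498 0.3445]
step 2: x^-=[0.4938, 0.0019]  P^-=[0.5439 -0.0835; -0.0835 0.4745]  H_jac=[1.0000 0.0038]  S=[0.8033]  K=[0.6767; -0.1017]  nu=[0.4162]  x^+=[0.7755, -0.0404]  P^+=[0.1761 -0.0282; -0.0282 0.4662]

H_jac[0,0] = 1.0000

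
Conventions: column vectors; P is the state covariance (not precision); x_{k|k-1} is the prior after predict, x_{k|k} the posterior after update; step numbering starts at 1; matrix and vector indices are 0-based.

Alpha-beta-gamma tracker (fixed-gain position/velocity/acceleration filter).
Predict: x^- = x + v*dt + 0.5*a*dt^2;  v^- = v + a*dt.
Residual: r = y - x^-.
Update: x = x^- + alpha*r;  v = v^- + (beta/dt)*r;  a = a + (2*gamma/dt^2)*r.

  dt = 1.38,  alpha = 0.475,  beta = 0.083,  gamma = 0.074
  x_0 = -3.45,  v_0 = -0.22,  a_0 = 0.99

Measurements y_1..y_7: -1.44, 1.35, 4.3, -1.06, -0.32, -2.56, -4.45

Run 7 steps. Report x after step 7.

step 1: x_pred=-2.8109  r=1.3709  x^+=-2.1597  v^+=1.2287  a^+=1.0965
step 2: x_pred=0.5799  r=0.7701  x^+=0.9457  v^+=2.7882  a^+=1.1564
step 3: x_pred=5.8945  r=-1.5945  x^+=5.1371  v^+=4.2881  a^+=1.0325
step 4: x_pred=12.0378  r=-13.0978  x^+=5.8164  v^+=4.9251  a^+=0.0146
step 5: x_pred=12.6269  r=-12.9469  x^+=6.4771  v^+=4.1666  a^+=-0.9916
step 6: x_pred=11.2828  r=-13.8428  x^+=4.7075  v^+=1.9656  a^+=-2.0674
step 7: x_pred=5.4514  r=-9.9014  x^+=0.7482  v^+=-1.4829  a^+=-2.8369

x_post = 0.7482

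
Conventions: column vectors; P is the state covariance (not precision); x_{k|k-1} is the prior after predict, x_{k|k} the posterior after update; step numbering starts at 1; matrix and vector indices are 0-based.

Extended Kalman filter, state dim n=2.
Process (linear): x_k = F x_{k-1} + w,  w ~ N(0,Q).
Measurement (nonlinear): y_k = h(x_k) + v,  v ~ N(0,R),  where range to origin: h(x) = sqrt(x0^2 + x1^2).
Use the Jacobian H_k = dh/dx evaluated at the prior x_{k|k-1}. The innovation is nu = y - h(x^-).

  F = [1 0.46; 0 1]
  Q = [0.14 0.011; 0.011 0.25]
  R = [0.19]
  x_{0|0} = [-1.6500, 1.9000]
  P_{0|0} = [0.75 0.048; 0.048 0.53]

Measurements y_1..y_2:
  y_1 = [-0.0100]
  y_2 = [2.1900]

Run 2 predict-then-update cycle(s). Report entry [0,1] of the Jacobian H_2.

H_jac[0,1] = 0.7055

step 1: x^-=[-0.7760, 1.9000]  P^-=[1.0463 0.3028; 0.3028 0.7800]  H_jac=[-0.3781 0.9258]  S=[0.7961]  K=[-0.1448; 0.7632]  nu=[-2.0624]  x^+=[-0.4773, 0.3259]  P^+=[1.0296 0.3908; 0.3908 0.3163]
step 2: x^-=[-0.3274, 0.3259]  P^-=[1.5961 0.5473; 0.5473 0.5663]  H_jac=[-0.7087 0.7055]  S=[0.7262]  K=[-1.0259; 0.0160]  nu=[1.7280]  x^+=[-2.1002, 0.3537]  P^+=[0.8317 0.5592; 0.5592 0.5661]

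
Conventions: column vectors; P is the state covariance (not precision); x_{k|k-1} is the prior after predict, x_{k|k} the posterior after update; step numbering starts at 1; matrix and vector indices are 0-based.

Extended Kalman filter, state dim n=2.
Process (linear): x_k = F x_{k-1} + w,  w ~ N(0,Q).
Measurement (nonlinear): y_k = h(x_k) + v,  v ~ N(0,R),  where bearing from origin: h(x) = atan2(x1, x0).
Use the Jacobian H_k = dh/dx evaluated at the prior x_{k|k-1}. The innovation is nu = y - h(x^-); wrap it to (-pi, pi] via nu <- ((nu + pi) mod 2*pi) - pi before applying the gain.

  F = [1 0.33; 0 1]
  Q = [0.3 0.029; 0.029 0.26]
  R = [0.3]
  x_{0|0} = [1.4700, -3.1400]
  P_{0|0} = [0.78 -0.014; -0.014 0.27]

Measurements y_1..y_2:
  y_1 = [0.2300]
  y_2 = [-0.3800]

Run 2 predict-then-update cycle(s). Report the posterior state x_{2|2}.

step 1: x^-=[0.4338, -3.1400]  P^-=[1.1002 0.1041; 0.1041 0.5300]  H_jac=[0.3125 0.0432]  S=[0.4112]  K=[0.8470; 0.1347]  nu=[1.6635]  x^+=[1.8427, -2.9158]  P^+=[0.8052 0.0572; 0.0572 0.5225]
step 2: x^-=[0.8805, -2.9158]  P^-=[1.1998 0.2586; 0.2586 0.7825]  H_jac=[0.3143 0.0949]  S=[0.4410]  K=[0.9107; 0.3527]  nu=[0.8975]  x^+=[1.6979, -2.5993]  P^+=[0.8340 0.1169; 0.1169 0.7277]

x_post = [1.6979, -2.5993]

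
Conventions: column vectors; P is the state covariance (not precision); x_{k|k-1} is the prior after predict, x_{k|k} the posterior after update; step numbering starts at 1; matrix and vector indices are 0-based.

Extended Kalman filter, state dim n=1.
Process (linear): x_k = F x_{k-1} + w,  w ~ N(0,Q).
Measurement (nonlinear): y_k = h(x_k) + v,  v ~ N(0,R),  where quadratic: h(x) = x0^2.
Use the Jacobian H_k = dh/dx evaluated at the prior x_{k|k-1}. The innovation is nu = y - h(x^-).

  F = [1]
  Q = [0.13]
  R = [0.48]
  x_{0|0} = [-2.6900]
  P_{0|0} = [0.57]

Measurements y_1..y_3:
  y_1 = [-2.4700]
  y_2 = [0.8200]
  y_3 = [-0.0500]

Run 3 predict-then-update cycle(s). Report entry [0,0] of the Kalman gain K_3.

step 1: x^-=[-2.6900]  P^-=[0.7000]  H_jac=[-5.3800]  S=[20.7411]  K=[-0.1816]  nu=[-9.7061]  x^+=[-0.9276]  P^+=[0.0162]
step 2: x^-=[-0.9276]  P^-=[0.1462]  H_jac=[-1.8553]  S=[0.9832]  K=[-0.2759]  nu=[-0.0405]  x^+=[-0.9165]  P^+=[0.0714]
step 3: x^-=[-0.9165]  P^-=[0.2014]  H_jac=[-1.8329]  S=[1.1565]  K=[-0.3191]  nu=[-0.8899]  x^+=[-0.6325]  P^+=[0.0836]

K[0,0] = -0.3191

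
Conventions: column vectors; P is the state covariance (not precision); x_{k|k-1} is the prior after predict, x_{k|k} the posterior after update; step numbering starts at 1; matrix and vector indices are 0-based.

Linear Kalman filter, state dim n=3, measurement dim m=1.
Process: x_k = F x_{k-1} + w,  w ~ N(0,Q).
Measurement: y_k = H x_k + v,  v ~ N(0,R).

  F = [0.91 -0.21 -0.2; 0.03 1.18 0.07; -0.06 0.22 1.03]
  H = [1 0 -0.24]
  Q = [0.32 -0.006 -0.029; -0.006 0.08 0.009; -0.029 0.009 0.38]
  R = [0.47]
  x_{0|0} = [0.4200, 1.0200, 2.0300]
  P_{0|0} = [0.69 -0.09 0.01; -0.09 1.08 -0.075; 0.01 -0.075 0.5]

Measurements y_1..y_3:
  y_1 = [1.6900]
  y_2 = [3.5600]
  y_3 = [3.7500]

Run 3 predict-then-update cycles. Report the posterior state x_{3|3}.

x_post = [3.1340, -1.3414, -0.7000]

step 1: x^-=[-0.2380, 1.3583, 2.2901]  P^-=[0.9835 -0.3385 -0.2097; -0.3385 1.5681 0.2379; -0.2097 0.2379 0.9324]  S=[1.6078]  K=[0.6430; -0.2460; -0.2696]  nu=[2.4776]  x^+=[1.3551, 0.7487, 1.6221]  P^+=[0.3188 -0.0841 0.0690; -0.0841 1.4708 0.1313; 0.0690 0.1313 0.8155]
step 2: x^-=[0.7514, 1.0377, 1.7542]  P^-=[0.6995 -0.4919 -0.2689; -0.4919 2.1483 0.6178; -0.2689 0.6178 1.3707]  S=[1.3775]  K=[0.5546; -0.4647; -0.4340]  nu=[3.2296]  x^+=[2.5427, -0.4632, 0.3525]  P^+=[0.2757 -0.1368 0.0627; -0.1368 1.8507 0.3400; 0.0627 0.3400 1.1112]
step 3: x^-=[2.3406, -0.4457, 0.1086]  P^-=[0.7324 -0.7003 -0.4166; -0.7003 2.7094 0.9980; -0.4166 0.9980 1.7994]  S=[1.5060]  K=[0.5527; -0.6241; -0.5633]  nu=[1.4354]  x^+=[3.1340, -1.3414, -0.7000]  P^+=[0.2723 -0.1809 0.0524; -0.1809 2.1229 0.4685; 0.0524 0.4685 1.3214]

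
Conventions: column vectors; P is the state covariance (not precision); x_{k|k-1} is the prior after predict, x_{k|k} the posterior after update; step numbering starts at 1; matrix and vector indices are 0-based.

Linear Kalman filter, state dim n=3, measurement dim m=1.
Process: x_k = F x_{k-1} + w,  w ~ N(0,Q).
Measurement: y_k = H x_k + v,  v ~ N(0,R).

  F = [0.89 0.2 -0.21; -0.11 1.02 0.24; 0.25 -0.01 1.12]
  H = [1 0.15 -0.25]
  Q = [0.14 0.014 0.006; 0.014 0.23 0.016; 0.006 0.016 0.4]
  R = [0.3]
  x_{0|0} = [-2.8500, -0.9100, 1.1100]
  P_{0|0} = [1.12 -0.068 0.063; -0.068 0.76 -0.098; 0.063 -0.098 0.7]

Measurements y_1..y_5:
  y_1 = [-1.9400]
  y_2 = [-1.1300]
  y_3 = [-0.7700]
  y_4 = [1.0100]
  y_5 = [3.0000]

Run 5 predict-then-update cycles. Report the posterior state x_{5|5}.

step 1: x^-=[-2.9516, -0.3483, 0.5398]  P^-=[1.0489 -0.0049 0.1236; -0.0049 1.0385 0.0325; 0.1236 0.0325 1.3860]  S=[1.3932]  K=[0.7302; 0.1025; -0.1565]  nu=[1.1988]  x^+=[-2.0763, -0.2255, 0.3522]  P^+=[0.3061 -0.1091 0.2828; -0.1091 1.0239 0.0548; 0.2828 0.0548 1.3518]
step 2: x^-=[-1.9669, 0.0829, -0.1224]  P^-=[0.3339 0.0859 0.0291; 0.0859 1.4132 0.3772; 0.0291 0.3772 2.2727]  S=[0.7907]  K=[0.4294; 0.2575; -0.6103]  nu=[0.7939]  x^+=[-1.6260, 0.2874, -0.6069]  P^+=[0.1881 -0.0015 0.2362; -0.0015 1.3608 0.5015; 0.2362 0.5015 1.9782]
step 3: x^-=[-1.2623, 0.3263, -1.0891]  P^-=[0.2997 0.1447 -0.0837; 0.1447 1.9954 1.0850; -0.0837 1.0850 3.0144]  S=[0.8369]  K=[0.4091; 0.2065; -0.8060]  nu=[0.1710]  x^+=[-1.1923, 0.3616, -1.2270]  P^+=[0.1597 0.0741 0.1922; 0.0741 1.9597 1.2243; 0.1922 1.2243 2.4707]
step 4: x^-=[-0.7312, 0.2056, -1.6759]  P^-=[0.3055 0.1812 -0.0821; 0.1812 2.9858 2.0583; -0.0821 2.0583 3.5892]  S=[0.8381]  K=[0.4215; 0.1367; -0.8003]  nu=[1.2914]  x^+=[-0.1869, 0.3821, -2.7093]  P^+=[0.1566 0.1330 0.2005; 0.1330 2.9701 2.1499; 0.2005 2.1499 3.0525]
step 5: x^-=[0.4790, -0.2400, -3.0850]  P^-=[0.3093 0.2587 -0.0021; 0.2587 4.5100 3.2742; -0.0021 3.2742 4.3026]  S=[0.8127]  K=[0.4289; 0.1435; -0.7218]  nu=[1.7857]  x^+=[1.2449, 0.0162, -4.3739]  P^+=[0.1598 0.2086 0.2495; 0.2086 4.4933 3.3584; 0.2495 3.3584 3.8792]

x_post = [1.2449, 0.0162, -4.3739]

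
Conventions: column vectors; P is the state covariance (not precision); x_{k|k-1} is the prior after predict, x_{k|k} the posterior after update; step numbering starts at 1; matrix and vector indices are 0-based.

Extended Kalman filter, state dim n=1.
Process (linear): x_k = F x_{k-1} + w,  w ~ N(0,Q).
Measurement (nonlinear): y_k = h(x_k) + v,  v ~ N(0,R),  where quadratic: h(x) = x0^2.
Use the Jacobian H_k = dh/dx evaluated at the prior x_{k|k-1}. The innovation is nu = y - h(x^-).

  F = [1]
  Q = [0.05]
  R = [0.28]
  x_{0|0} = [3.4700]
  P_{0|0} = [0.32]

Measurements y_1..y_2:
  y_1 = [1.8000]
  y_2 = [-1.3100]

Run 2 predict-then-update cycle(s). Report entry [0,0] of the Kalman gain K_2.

K[0,0] = 0.1894

step 1: x^-=[3.4700]  P^-=[0.3700]  H_jac=[6.9400]  S=[18.1005]  K=[0.1419]  nu=[-10.2409]  x^+=[2.0172]  P^+=[0.0057]
step 2: x^-=[2.0172]  P^-=[0.0557]  H_jac=[4.0344]  S=[1.1870]  K=[0.1894]  nu=[-5.3791]  x^+=[0.9984]  P^+=[0.0131]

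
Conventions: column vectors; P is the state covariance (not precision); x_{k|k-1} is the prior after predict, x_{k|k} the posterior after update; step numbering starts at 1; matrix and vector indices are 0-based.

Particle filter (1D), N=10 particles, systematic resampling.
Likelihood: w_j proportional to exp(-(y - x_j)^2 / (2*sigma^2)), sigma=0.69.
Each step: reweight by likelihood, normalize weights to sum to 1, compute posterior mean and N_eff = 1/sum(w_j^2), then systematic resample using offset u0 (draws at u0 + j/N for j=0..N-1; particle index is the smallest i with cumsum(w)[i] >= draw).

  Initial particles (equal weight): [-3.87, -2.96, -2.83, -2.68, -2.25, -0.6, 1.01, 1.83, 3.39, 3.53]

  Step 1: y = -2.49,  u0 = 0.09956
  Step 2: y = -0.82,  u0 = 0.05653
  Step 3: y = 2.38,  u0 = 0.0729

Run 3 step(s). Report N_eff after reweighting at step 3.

N_eff = 7.0000

step 1: w=[0.0362, 0.2119, 0.2367, 0.2573, 0.2516, 0.0063, 0.0000, 0.0000, 0.0000, 0.0000]  mean=-2.6967  Neff=4.3140  idx=[1, 1, 2, 2, 3, 3, 3, 4, 4, 5]
step 2: w=[0.0062, 0.0062, 0.0110, 0.0110, 0.0202, 0.0202, 0.0202, 0.0893, 0.0893, 0.7265]  mean=-1.0990  Neff=1.8341  idx=[5, 7, 8, 9, 9, 9, 9, 9, 9, 9]
step 3: w=[0.0000, 0.0000, 0.0000, 0.1429, 0.1429, 0.1429, 0.1429, 0.1429, 0.1429, 0.1429]  mean=-0.6000  Neff=7.0000  idx=[3, 4, 4, 5, 6, 7, 7, 8, 9, 9]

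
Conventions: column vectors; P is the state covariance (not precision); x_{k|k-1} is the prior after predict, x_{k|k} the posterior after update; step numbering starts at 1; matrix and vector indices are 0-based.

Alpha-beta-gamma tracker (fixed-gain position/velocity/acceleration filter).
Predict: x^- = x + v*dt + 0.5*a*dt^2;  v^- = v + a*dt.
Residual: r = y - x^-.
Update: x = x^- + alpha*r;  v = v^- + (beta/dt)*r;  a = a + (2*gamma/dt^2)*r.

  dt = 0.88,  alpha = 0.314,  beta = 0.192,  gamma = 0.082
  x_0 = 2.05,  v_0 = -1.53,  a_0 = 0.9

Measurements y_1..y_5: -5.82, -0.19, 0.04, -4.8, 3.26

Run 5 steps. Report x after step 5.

x_post = -1.7226

step 1: x_pred=1.0521  r=-6.8721  x^+=-1.1058  v^+=-2.2374  a^+=-0.5553
step 2: x_pred=-3.2897  r=3.0997  x^+=-2.3164  v^+=-2.0498  a^+=0.1011
step 3: x_pred=-4.0810  r=4.1210  x^+=-2.7870  v^+=-1.0617  a^+=0.9738
step 4: x_pred=-3.3442  r=-1.4558  x^+=-3.8014  v^+=-0.5223  a^+=0.6655
step 5: x_pred=-4.0033  r=7.2633  x^+=-1.7226  v^+=1.6481  a^+=2.2037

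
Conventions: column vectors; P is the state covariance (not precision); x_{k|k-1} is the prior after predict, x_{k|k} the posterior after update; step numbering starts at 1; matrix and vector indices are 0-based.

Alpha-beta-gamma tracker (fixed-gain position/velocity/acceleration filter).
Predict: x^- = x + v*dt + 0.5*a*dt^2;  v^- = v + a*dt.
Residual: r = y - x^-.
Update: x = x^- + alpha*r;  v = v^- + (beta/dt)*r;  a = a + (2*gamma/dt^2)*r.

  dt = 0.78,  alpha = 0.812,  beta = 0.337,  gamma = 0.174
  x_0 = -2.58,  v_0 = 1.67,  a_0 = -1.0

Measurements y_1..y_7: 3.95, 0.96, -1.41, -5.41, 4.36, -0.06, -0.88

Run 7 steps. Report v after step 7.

v_post = 0.3964

step 1: x_pred=-1.5816  r=5.5316  x^+=2.9101  v^+=3.2799  a^+=2.1640
step 2: x_pred=6.1267  r=-5.1667  x^+=1.9313  v^+=2.7356  a^+=-0.7913
step 3: x_pred=3.8244  r=-5.2344  x^+=-0.4259  v^+=-0.1431  a^+=-3.7853
step 4: x_pred=-1.6891  r=-3.7209  x^+=-4.7105  v^+=-4.7033  a^+=-5.9137
step 5: x_pred=-10.1780  r=14.5380  x^+=1.6269  v^+=-3.0348  a^+=2.4020
step 6: x_pred=-0.0096  r=-0.0504  x^+=-0.0505  v^+=-1.1831  a^+=2.3731
step 7: x_pred=-0.2514  r=-0.6286  x^+=-0.7618  v^+=0.3964  a^+=2.0136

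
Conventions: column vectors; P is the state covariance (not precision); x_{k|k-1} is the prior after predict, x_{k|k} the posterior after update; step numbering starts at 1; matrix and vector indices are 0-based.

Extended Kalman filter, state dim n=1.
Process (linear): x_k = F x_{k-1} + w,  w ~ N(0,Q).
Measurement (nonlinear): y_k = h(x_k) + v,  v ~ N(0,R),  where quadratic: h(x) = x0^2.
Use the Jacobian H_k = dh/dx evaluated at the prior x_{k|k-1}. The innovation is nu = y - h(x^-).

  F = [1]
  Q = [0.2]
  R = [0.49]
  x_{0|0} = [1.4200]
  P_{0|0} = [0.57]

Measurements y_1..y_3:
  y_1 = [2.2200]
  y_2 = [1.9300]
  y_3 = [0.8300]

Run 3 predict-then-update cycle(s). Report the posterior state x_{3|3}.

x_post = [1.0814]

step 1: x^-=[1.4200]  P^-=[0.7700]  H_jac=[2.8400]  S=[6.7005]  K=[0.3264]  nu=[0.2036]  x^+=[1.4864]  P^+=[0.0563]
step 2: x^-=[1.4864]  P^-=[0.2563]  H_jac=[2.9729]  S=[2.7553]  K=[0.2766]  nu=[-0.2795]  x^+=[1.4091]  P^+=[0.0456]
step 3: x^-=[1.4091]  P^-=[0.2456]  H_jac=[2.8183]  S=[2.4406]  K=[0.2836]  nu=[-1.1557]  x^+=[1.0814]  P^+=[0.0493]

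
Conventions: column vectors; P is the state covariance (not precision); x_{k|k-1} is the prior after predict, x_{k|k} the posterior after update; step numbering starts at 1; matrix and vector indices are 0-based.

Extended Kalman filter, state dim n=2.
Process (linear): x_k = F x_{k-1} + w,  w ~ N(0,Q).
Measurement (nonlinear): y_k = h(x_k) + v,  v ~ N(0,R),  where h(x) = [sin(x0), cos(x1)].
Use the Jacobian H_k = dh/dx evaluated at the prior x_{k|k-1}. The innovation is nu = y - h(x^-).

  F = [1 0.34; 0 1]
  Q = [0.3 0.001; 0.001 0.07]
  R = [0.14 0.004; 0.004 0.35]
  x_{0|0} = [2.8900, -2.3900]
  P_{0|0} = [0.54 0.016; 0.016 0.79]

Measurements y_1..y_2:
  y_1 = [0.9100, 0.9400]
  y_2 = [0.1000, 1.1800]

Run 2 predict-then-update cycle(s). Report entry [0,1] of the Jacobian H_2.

H_jac[0,1] = 0.0000

step 1: x^-=[2.0774, -2.3900]  P^-=[0.9422 0.2856; 0.2856 0.8600]  H_jac=[-0.4852 0.0000; 0.0000 0.6828]  S=[0.3618 -0.0906; -0.0906 0.7509]  K=[-1.2358 0.1106; -0.1930 0.7587]  nu=[0.0356, 1.6706]  x^+=[2.2181, -1.1294]  P^+=[0.3557 0.0494; 0.0494 0.3878]
step 2: x^-=[1.8341, -1.1294]  P^-=[0.7341 0.1823; 0.1823 0.4578]  H_jac=[-0.2603 0.0000; 0.0000 0.9042]  S=[0.1897 -0.0389; -0.0389 0.7242]  K=[-0.9711 0.1754; -0.1344 0.5643]  nu=[-0.8655, 0.7528]  x^+=[2.8066, -0.5883]  P^+=[0.5197 0.0636; 0.0636 0.2178]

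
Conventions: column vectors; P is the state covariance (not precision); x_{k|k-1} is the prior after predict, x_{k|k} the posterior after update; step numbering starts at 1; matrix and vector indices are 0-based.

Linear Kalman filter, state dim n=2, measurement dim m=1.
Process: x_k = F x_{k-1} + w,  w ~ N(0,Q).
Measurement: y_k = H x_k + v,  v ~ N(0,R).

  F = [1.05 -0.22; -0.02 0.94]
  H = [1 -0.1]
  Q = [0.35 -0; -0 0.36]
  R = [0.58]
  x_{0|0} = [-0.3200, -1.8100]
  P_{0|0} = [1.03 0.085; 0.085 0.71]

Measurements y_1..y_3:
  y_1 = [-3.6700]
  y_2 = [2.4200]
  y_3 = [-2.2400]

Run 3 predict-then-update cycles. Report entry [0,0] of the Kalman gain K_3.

step 1: x^-=[0.0622, -1.6950]  P^-=[1.4807 -0.0842; -0.0842 0.9846]  S=[2.0874]  K=[0.7134; -0.0875]  nu=[-3.9017]  x^+=[-2.7212, -1.3536]  P^+=[0.4184 0.0461; 0.0461 0.9686]
step 2: x^-=[-2.5595, -1.2180]  P^-=[0.8368 -0.1634; -0.1634 1.2143]  S=[1.4617]  K=[0.5837; -0.1949]  nu=[4.8577]  x^+=[0.2760, -2.1645]  P^+=[0.3388 0.0029; 0.0029 1.1588]
step 3: x^-=[0.7660, -2.0401]  P^-=[0.7783 -0.2439; -0.2439 1.3839]  S=[1.4209]  K=[0.5649; -0.2690]  nu=[-3.2100]  x^+=[-1.0474, -1.1765]  P^+=[0.3249 -0.0279; -0.0279 1.2811]

K[0,0] = 0.5649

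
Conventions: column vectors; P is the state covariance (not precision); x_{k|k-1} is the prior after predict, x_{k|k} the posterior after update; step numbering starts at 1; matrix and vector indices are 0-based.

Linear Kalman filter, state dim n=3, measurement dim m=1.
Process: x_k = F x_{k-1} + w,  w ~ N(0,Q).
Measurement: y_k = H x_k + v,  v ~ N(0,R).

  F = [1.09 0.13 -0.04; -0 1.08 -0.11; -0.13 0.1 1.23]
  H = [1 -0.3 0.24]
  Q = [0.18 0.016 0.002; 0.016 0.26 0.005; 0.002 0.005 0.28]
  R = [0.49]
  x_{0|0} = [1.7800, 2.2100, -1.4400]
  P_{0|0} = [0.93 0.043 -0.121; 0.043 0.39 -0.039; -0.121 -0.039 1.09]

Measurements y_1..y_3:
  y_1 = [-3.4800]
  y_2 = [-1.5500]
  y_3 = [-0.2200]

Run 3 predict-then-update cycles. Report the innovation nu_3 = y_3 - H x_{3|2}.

step 1: x^-=[2.2851, 2.5452, -1.7816]  P^-=[1.3164 0.1429 -0.3433; 0.1429 0.7374 -0.1595; -0.3433 -0.1595 1.9767]  S=[1.7591]  K=[0.6771; -0.0663; 0.1017]  nu=[-4.5740]  x^+=[-0.8121, 2.8483, -2.2469]  P^+=[0.5098 0.2219 -0.4645; 0.2219 0.7296 -0.1476; -0.4645 -0.1476 1.9585]
step 2: x^-=[-0.4251, 3.3233, -2.3733]  P^-=[0.9061 0.4524 -0.7848; 0.4524 1.1698 -0.4135; -0.7848 -0.4135 3.3653]  S=[1.1066]  K=[0.5260; 0.0020; 0.1327]  nu=[0.4417]  x^+=[-0.1928, 3.3242, -2.3146]  P^+=[0.6000 0.4512 -0.8621; 0.4512 1.1698 -0.4138; -0.8621 -0.4138 3.3458]
step 3: x^-=[0.3146, 3.8447, -2.4895]  P^-=[1.1253 0.8533 -1.4157; 0.8533 1.7633 -0.9421; -1.4157 -0.9421 5.5259]  S=[1.0365]  K=[0.5109; 0.0948; 0.1864]  nu=[1.2163]  x^+=[0.9361, 3.9600, -2.2628]  P^+=[0.8547 0.8031 -1.5144; 0.8031 1.7540 -0.9604; -1.5144 -0.9604 5.4899]

innov = [1.2163]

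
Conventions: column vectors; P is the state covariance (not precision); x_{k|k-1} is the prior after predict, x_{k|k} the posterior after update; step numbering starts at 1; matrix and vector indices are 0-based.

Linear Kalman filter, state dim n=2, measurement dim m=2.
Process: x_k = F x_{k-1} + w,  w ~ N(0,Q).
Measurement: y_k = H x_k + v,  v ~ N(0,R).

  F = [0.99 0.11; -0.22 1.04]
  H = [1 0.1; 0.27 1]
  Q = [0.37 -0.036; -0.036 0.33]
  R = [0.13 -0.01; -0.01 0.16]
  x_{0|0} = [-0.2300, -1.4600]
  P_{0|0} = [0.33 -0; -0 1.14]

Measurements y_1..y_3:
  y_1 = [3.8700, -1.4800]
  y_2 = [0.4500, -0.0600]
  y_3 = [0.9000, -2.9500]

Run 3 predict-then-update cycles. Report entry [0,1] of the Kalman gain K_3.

step 1: x^-=[-0.3883, -1.4678]  P^-=[0.7072 0.0225; 0.0225 1.5790]  S=[0.8575 0.3620; 0.3620 1.8027]  K=[0.8494 -0.0521; -0.1756 0.9145]  nu=[4.4051, 0.0926]  x^+=[3.3484, -2.1568]  P^+=[0.1157 -0.0481; -0.0481 0.1611]
step 2: x^-=[3.0777, -2.9797]  P^-=[0.4749 -0.0911; -0.0911 0.5318]  S=[0.5920 0.0778; 0.0778 0.6772]  K=[0.7916 -0.0362; -0.1650 0.7679]  nu=[-2.3297, 2.0888]  x^+=[1.1580, -0.9912]  P^+=[0.1075 -0.0427; -0.0427 0.1361]
step 3: x^-=[1.0374, -1.2856]  P^-=[0.4677 -0.0868; -0.0868 0.5019]  S=[0.5854 0.0773; 0.0773 0.6491]  K=[0.7886 -0.0331; -0.1625 0.7565]  nu=[-0.0088, -1.9444]  x^+=[1.0948, -2.7551]  P^+=[0.1071 -0.0421; -0.0421 0.1340]

K[0,1] = -0.0331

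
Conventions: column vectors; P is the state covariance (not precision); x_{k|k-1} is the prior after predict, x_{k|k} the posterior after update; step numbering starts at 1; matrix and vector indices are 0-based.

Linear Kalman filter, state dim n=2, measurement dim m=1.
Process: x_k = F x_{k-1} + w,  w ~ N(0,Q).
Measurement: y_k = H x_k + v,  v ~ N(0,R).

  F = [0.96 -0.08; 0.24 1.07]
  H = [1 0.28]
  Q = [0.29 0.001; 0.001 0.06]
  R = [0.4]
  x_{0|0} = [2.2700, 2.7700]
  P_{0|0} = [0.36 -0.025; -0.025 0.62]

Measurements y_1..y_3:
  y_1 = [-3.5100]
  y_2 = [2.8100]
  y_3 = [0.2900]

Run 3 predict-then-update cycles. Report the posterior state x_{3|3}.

x_post = [-0.1692, 2.6310]

step 1: x^-=[1.9576, 3.5087]  P^-=[0.6296 0.0057; 0.0057 0.7777]  S=[1.0937]  K=[0.5771; 0.2043]  nu=[-6.4500]  x^+=[-1.7646, 2.1910]  P^+=[0.2653 -0.1233; -0.1233 0.7321]
step 2: x^-=[-1.8693, 1.9209]  P^-=[0.5582 -0.1248; -0.1248 0.8501]  S=[0.9549]  K=[0.5479; 0.1186]  nu=[4.1414]  x^+=[0.3999, 2.4121]  P^+=[0.2715 -0.1868; -0.1868 0.8367]
step 3: x^-=[0.1909, 2.6769]  P^-=[0.5743 -0.1964; -0.1964 0.9376]  S=[0.9378]  K=[0.5537; 0.0705]  nu=[-0.6504]  x^+=[-0.1692, 2.6310]  P^+=[0.2867 -0.2330; -0.2330 0.9330]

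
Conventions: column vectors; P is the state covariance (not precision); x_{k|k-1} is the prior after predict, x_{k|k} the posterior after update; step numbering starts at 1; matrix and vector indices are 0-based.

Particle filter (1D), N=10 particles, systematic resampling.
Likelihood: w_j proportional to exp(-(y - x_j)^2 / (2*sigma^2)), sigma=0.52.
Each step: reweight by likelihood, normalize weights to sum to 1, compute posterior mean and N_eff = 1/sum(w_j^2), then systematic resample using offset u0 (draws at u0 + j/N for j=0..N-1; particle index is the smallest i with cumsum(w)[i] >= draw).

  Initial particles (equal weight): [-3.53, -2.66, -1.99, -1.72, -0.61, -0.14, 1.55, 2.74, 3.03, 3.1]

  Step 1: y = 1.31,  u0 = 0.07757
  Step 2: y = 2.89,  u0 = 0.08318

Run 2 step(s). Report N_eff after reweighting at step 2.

step 1: w=[0.0000, 0.0000, 0.0000, 0.0000, 0.0012, 0.0216, 0.9461, 0.0240, 0.0044, 0.0028]  mean=1.5505  Neff=1.1160  idx=[6, 6, 6, 6, 6, 6, 6, 6, 6, 7]
step 2: w=[0.0281, 0.0281, 0.0281, 0.0281, 0.0281, 0.0281, 0.0281, 0.0281, 0.0281, 0.7468]  mean=2.4387  Neff=1.7706  idx=[2, 6, 9, 9, 9, 9, 9, 9, 9, 9]

N_eff = 1.7706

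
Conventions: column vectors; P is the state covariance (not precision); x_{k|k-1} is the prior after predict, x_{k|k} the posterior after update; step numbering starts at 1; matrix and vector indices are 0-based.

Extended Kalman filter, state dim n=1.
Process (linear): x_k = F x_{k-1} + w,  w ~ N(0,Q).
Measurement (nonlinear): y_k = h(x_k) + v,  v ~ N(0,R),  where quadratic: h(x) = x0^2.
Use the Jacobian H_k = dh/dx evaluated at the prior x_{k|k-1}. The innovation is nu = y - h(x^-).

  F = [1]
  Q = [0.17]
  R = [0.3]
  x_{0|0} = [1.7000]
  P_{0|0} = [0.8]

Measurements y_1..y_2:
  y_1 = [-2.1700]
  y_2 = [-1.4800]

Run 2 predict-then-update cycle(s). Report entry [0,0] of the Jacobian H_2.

step 1: x^-=[1.7000]  P^-=[0.9700]  H_jac=[3.4000]  S=[11.5132]  K=[0.2865]  nu=[-5.0600]  x^+=[0.2505]  P^+=[0.0253]
step 2: x^-=[0.2505]  P^-=[0.1953]  H_jac=[0.5011]  S=[0.3490]  K=[0.2803]  nu=[-1.5428]  x^+=[-0.1820]  P^+=[0.1678]

H_jac[0,0] = 0.5011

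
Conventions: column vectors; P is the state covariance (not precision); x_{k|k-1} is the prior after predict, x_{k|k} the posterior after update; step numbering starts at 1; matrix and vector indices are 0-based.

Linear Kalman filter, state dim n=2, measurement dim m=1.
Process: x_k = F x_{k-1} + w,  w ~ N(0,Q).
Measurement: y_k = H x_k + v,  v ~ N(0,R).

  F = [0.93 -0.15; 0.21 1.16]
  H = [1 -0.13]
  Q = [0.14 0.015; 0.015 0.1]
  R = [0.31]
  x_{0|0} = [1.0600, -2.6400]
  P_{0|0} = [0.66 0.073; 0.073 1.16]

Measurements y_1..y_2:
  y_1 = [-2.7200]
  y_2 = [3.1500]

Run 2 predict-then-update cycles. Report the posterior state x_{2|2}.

step 1: x^-=[1.3818, -2.8398]  P^-=[0.7166 0.0185; 0.0185 1.7256]  S=[1.0509]  K=[0.6796; -0.1958]  nu=[-4.4710]  x^+=[-1.6565, -1.9642]  P^+=[0.2313 0.1584; 0.1584 1.6853]
step 2: x^-=[-1.2459, -2.6263]  P^-=[0.3337 -0.0672; -0.0672 2.4550]  S=[0.7027]  K=[0.4874; -0.5498]  nu=[4.0545]  x^+=[0.7301, -4.8556]  P^+=[0.1668 0.1211; 0.1211 2.2426]

x_post = [0.7301, -4.8556]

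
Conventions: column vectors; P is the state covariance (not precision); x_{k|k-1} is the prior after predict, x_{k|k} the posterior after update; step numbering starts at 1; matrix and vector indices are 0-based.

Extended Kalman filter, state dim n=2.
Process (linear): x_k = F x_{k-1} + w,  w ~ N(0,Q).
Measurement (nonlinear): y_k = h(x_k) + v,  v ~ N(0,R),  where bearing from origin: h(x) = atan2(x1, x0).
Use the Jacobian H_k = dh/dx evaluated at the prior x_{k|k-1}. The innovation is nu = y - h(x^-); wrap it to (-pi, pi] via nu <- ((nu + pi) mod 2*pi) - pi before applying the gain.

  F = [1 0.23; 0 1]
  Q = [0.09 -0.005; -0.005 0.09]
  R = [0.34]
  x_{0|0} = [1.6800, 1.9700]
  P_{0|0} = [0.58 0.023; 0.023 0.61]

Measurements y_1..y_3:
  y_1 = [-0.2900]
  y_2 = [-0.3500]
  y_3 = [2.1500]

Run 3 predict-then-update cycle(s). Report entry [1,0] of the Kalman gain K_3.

step 1: x^-=[2.1331, 1.9700]  P^-=[0.7128 0.1583; 0.1583 0.7000]  H_jac=[-0.2337 0.2530]  S=[0.4050]  K=[-0.3124; 0.3460]  nu=[-1.0357]  x^+=[2.4566, 1.6117]  P^+=[0.6733 0.2021; 0.2021 0.6515]
step 2: x^-=[2.8273, 1.6117]  P^-=[0.8907 0.3469; 0.3469 0.7415]  H_jac=[-0.1522 0.2669]  S=[0.3853]  K=[-0.1114; 0.3768]  nu=[-0.8681]  x^+=[2.9241, 1.2846]  P^+=[0.8860 0.3631; 0.3631 0.6868]
step 3: x^-=[3.2195, 1.2846]  P^-=[1.1793 0.5161; 0.5161 0.7768]  H_jac=[-0.1069 0.2679]  S=[0.3797]  K=[0.0321; 0.4029]  nu=[1.7703]  x^+=[3.2764, 1.9979]  P^+=[1.1789 0.5112; 0.5112 0.7152]

K[1,0] = 0.4029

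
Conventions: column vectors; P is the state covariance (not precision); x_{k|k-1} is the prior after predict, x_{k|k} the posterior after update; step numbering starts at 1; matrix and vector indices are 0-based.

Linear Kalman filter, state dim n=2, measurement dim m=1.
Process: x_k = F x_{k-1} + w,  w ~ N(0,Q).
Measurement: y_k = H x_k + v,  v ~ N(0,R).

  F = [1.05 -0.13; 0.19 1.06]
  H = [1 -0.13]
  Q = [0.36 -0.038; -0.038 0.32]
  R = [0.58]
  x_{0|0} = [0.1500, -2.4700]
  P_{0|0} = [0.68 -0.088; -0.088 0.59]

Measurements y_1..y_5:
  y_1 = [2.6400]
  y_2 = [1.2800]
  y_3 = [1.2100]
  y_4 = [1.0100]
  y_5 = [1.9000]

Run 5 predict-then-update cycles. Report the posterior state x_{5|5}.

step 1: x^-=[0.4786, -2.5897]  P^-=[1.1437 -0.0794; -0.0794 0.9720]  S=[1.7608]  K=[0.6554; -0.1169]  nu=[1.8247]  x^+=[1.6745, -2.8030]  P^+=[0.3873 0.0555; 0.0555 0.9480]
step 2: x^-=[2.1227, -2.6530]  P^-=[0.7879 -0.0310; -0.0310 1.4215]  S=[1.4000]  K=[0.5657; -0.1541]  nu=[-1.1875]  x^+=[1.4509, -2.4699]  P^+=[0.3399 0.0911; 0.0911 1.3882]
step 3: x^-=[1.8445, -2.3424]  P^-=[0.7334 -0.0624; -0.0624 1.9287]  S=[1.3622]  K=[0.5443; -0.2299]  nu=[-0.9390]  x^+=[1.3334, -2.1266]  P^+=[0.3298 0.1081; 0.1081 1.8568]
step 4: x^-=[1.6765, -2.0009]  P^-=[0.7254 -0.1105; -0.1105 2.4617]  S=[1.3758]  K=[0.5377; -0.3129]  nu=[-0.9266]  x^+=[1.1782, -1.7109]  P^+=[0.3276 0.1210; 0.1210 2.3270]
step 5: x^-=[1.4596, -1.5897]  P^-=[0.7275 -0.1616; -0.1616 2.9952]  S=[1.4001]  K=[0.5346; -0.3935]  nu=[0.2338]  x^+=[1.5845, -1.6817]  P^+=[0.3273 0.1330; 0.1330 2.7784]

x_post = [1.5845, -1.6817]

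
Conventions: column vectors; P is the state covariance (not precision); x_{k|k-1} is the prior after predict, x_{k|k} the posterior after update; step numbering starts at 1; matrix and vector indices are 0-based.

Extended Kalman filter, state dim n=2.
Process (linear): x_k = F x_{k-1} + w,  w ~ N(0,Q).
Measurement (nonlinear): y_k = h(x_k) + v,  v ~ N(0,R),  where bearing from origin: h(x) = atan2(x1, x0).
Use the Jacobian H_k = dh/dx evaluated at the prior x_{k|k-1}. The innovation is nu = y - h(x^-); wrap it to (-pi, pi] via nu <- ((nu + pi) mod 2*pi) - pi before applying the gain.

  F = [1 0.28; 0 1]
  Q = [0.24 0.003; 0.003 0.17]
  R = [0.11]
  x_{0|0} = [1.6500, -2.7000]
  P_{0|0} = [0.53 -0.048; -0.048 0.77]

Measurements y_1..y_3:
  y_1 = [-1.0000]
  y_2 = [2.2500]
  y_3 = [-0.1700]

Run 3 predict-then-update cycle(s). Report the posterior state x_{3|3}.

x_post = [-3.1036, -5.8209]

step 1: x^-=[0.8940, -2.7000]  P^-=[0.8035 0.1706; 0.1706 0.9400]  H_jac=[0.3338 0.1105]  S=[0.2236]  K=[1.2838; 0.7193]  nu=[0.2510]  x^+=[1.2163, -2.5194]  P^+=[0.4350 -0.0359; -0.0359 0.8243]
step 2: x^-=[0.5109, -2.5194]  P^-=[0.7195 0.1979; 0.1979 0.9943]  H_jac=[0.3812 0.0773]  S=[0.2322]  K=[1.2473; 0.6560]  nu=[-2.6624]  x^+=[-2.8100, -4.2661]  P^+=[0.3583 0.0079; 0.0079 0.8944]
step 3: x^-=[-4.0046, -4.2661]  P^-=[0.6728 0.2614; 0.2614 1.0644]  H_jac=[0.1246 -0.1170]  S=[0.1274]  K=[0.4182; -0.7216]  nu=[2.1546]  x^+=[-3.1036, -5.8209]  P^+=[0.6506 0.2998; 0.2998 0.9980]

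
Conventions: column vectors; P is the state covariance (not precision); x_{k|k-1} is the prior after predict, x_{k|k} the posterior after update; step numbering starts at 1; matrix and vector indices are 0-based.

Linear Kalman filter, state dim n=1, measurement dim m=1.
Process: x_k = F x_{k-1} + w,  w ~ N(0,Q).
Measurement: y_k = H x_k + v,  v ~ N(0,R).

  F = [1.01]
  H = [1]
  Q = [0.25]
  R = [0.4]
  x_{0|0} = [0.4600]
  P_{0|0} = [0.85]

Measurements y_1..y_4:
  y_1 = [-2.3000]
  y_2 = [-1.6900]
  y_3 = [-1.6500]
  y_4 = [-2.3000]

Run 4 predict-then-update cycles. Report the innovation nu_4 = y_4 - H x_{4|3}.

innov = [-0.6276]

step 1: x^-=[0.4646]  P^-=[1.1171]  S=[1.5171]  K=[0.7363]  nu=[-2.7646]  x^+=[-1.5711]  P^+=[0.2945]
step 2: x^-=[-1.5868]  P^-=[0.5505]  S=[0.9505]  K=[0.5791]  nu=[-0.1032]  x^+=[-1.6466]  P^+=[0.2317]
step 3: x^-=[-1.6630]  P^-=[0.4863]  S=[0.8863]  K=[0.5487]  nu=[0.0130]  x^+=[-1.6559]  P^+=[0.2195]
step 4: x^-=[-1.6724]  P^-=[0.4739]  S=[0.8739]  K=[0.5423]  nu=[-0.6276]  x^+=[-2.0127]  P^+=[0.2169]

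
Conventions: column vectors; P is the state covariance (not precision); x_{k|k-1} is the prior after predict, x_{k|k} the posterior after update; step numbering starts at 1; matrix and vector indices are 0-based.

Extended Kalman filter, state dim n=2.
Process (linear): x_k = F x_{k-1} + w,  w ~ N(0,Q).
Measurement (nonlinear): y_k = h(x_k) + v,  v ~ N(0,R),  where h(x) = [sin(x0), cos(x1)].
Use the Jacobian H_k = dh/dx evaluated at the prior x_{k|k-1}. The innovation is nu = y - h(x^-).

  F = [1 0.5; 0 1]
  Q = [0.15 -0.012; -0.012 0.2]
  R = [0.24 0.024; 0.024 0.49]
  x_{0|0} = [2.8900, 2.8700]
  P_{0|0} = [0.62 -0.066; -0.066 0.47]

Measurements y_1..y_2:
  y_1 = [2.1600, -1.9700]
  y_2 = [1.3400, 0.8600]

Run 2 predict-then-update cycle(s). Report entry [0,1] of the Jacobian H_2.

H_jac[0,1] = 0.0000

step 1: x^-=[4.3250, 2.8700]  P^-=[0.8215 0.1570; 0.1570 0.6700]  H_jac=[-0.3778 0.0000; 0.0000 -0.2683]  S=[0.3572 0.0399; 0.0399 0.5382]  K=[-0.8672 -0.0140; -0.1298 -0.3243]  nu=[3.0859, -1.0067]  x^+=[1.6631, 2.7960]  P^+=[0.5518 0.1031; 0.1031 0.6040]
step 2: x^-=[3.0611, 2.7960]  P^-=[0.9559 0.3931; 0.3931 0.8040]  H_jac=[-0.9968 0.0000; 0.0000 -0.3388]  S=[1.1897 0.1567; 0.1567 0.5823]  K=[-0.7991 -0.0136; -0.2775 -0.3931]  nu=[1.2595, 1.8009]  x^+=[2.0301, 1.7385]  P^+=[0.1927 0.0763; 0.0763 0.5882]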